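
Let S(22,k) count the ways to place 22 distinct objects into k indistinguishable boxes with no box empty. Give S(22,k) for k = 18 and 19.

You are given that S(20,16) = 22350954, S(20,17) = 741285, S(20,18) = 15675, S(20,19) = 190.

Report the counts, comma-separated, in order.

53374629, 1389850

@21  (21,17):741285·17+22350954→34952799, (21,18):15675·18+741285→1023435, (21,19):190·19+15675→19285
@22  (22,18):1023435·18+34952799→53374629, (22,19):19285·19+1023435→1389850
Read S(22,18) = 53374629, S(22,19) = 1389850.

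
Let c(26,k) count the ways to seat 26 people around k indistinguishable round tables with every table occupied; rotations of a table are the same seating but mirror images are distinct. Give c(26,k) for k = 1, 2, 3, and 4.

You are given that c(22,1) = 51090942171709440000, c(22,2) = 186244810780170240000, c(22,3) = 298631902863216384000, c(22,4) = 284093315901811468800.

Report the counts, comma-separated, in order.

row 23: T[23][1]=22·51090942171709440000+0=1124000727777607680000  T[23][2]=22·186244810780170240000+51090942171709440000=4148476779335454720000  T[23][3]=22·298631902863216384000+186244810780170240000=6756146673770930688000  T[23][4]=22·284093315901811468800+298631902863216384000=6548684852703068697600
row 24: T[24][1]=23·1124000727777607680000+0=25852016738884976640000  T[24][2]=23·4148476779335454720000+1124000727777607680000=96538966652493066240000  T[24][3]=23·6756146673770930688000+4148476779335454720000=159539850276066860544000  T[24][4]=23·6548684852703068697600+6756146673770930688000=157375898285941510732800
row 25: T[25][1]=24·25852016738884976640000+0=620448401733239439360000  T[25][2]=24·96538966652493066240000+25852016738884976640000=2342787216398718566400000  T[25][3]=24·159539850276066860544000+96538966652493066240000=3925495373278097719296000  T[25][4]=24·157375898285941510732800+159539850276066860544000=3936561409138663118131200
row 26: T[26][1]=25·620448401733239439360000+0=15511210043330985984000000  T[26][2]=25·2342787216398718566400000+620448401733239439360000=59190128811701203599360000  T[26][3]=25·3925495373278097719296000+2342787216398718566400000=100480171548351161548800000  T[26][4]=25·3936561409138663118131200+3925495373278097719296000=102339530601744675672576000
Read c(26,1) = 15511210043330985984000000, c(26,2) = 59190128811701203599360000, c(26,3) = 100480171548351161548800000, c(26,4) = 102339530601744675672576000.

15511210043330985984000000, 59190128811701203599360000, 100480171548351161548800000, 102339530601744675672576000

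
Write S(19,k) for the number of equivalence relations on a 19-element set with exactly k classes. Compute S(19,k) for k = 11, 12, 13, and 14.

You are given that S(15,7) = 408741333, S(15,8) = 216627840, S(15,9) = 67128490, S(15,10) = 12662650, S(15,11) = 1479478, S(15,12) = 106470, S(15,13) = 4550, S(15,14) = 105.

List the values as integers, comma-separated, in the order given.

i=16: T(16,8)=408741333+8·216627840=2141764053 | T(16,9)=216627840+9·67128490=820784250 | T(16,10)=67128490+10·12662650=193754990 | T(16,11)=12662650+11·1479478=28936908 | T(16,12)=1479478+12·106470=2757118 | T(16,13)=106470+13·4550=165620 | T(16,14)=4550+14·105=6020
i=17: T(17,9)=2141764053+9·820784250=9528822303 | T(17,10)=820784250+10·193754990=2758334150 | T(17,11)=193754990+11·28936908=512060978 | T(17,12)=28936908+12·2757118=62022324 | T(17,13)=2757118+13·165620=4910178 | T(17,14)=165620+14·6020=249900
i=18: T(18,10)=9528822303+10·2758334150=37112163803 | T(18,11)=2758334150+11·512060978=8391004908 | T(18,12)=512060978+12·62022324=1256328866 | T(18,13)=62022324+13·4910178=125854638 | T(18,14)=4910178+14·249900=8408778
i=19: T(19,11)=37112163803+11·8391004908=129413217791 | T(19,12)=8391004908+12·1256328866=23466951300 | T(19,13)=1256328866+13·125854638=2892439160 | T(19,14)=125854638+14·8408778=243577530
Read S(19,11) = 129413217791, S(19,12) = 23466951300, S(19,13) = 2892439160, S(19,14) = 243577530.

129413217791, 23466951300, 2892439160, 243577530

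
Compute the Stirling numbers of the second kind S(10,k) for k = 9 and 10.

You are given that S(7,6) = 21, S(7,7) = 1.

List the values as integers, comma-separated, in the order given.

i=8: T(8,7)=21+7·1=28 | T(8,8)=1+8·0=1
i=9: T(9,8)=28+8·1=36 | T(9,9)=1+9·0=1
i=10: T(10,9)=36+9·1=45 | T(10,10)=1+10·0=1
Read S(10,9) = 45, S(10,10) = 1.

45, 1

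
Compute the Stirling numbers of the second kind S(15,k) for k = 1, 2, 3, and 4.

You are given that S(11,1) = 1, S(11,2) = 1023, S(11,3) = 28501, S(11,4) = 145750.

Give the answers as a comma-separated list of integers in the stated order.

1, 16383, 2375101, 42355950

@12  (12,1):1·1+0→1, (12,2):1023·2+1→2047, (12,3):28501·3+1023→86526, (12,4):145750·4+28501→611501
@13  (13,1):1·1+0→1, (13,2):2047·2+1→4095, (13,3):86526·3+2047→261625, (13,4):611501·4+86526→2532530
@14  (14,1):1·1+0→1, (14,2):4095·2+1→8191, (14,3):261625·3+4095→788970, (14,4):2532530·4+261625→10391745
@15  (15,1):1·1+0→1, (15,2):8191·2+1→16383, (15,3):788970·3+8191→2375101, (15,4):10391745·4+788970→42355950
Read S(15,1) = 1, S(15,2) = 16383, S(15,3) = 2375101, S(15,4) = 42355950.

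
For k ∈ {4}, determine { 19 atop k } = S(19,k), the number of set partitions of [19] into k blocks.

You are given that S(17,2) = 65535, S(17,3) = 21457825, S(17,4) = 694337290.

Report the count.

i=18: T(18,3)=65535+3·21457825=64439010 | T(18,4)=21457825+4·694337290=2798806985
i=19: T(19,4)=64439010+4·2798806985=11259666950
Read S(19,4) = 11259666950.

11259666950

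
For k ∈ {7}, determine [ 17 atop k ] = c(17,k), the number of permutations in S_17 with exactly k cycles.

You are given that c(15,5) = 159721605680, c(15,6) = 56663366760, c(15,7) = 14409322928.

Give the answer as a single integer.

r16: T_16,6=15×56663366760+159721605680=1009672107080; T_16,7=15×14409322928+56663366760=272803210680
r17: T_17,7=16×272803210680+1009672107080=5374523477960
Read c(17,7) = 5374523477960.

5374523477960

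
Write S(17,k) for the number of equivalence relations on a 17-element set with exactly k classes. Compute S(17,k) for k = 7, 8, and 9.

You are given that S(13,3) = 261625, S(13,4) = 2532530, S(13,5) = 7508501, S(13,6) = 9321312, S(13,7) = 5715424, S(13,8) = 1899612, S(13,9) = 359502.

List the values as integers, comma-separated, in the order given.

row 14: T[14][4]=4·2532530+261625=10391745  T[14][5]=5·7508501+2532530=40075035  T[14][6]=6·9321312+7508501=63436373  T[14][7]=7·5715424+9321312=49329280  T[14][8]=8·1899612+5715424=20912320  T[14][9]=9·359502+1899612=5135130
row 15: T[15][5]=5·40075035+10391745=210766920  T[15][6]=6·63436373+40075035=420693273  T[15][7]=7·49329280+63436373=408741333  T[15][8]=8·20912320+49329280=216627840  T[15][9]=9·5135130+20912320=67128490
row 16: T[16][6]=6·420693273+210766920=2734926558  T[16][7]=7·408741333+420693273=3281882604  T[16][8]=8·216627840+408741333=2141764053  T[16][9]=9·67128490+216627840=820784250
row 17: T[17][7]=7·3281882604+2734926558=25708104786  T[17][8]=8·2141764053+3281882604=20415995028  T[17][9]=9·820784250+2141764053=9528822303
Read S(17,7) = 25708104786, S(17,8) = 20415995028, S(17,9) = 9528822303.

25708104786, 20415995028, 9528822303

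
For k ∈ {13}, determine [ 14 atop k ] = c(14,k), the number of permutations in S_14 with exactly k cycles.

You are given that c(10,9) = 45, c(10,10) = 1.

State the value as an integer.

91

@11  (11,10):1·10+45→55, (11,11):0·10+1→1
@12  (12,11):1·11+55→66, (12,12):0·11+1→1
@13  (13,12):1·12+66→78, (13,13):0·12+1→1
@14  (14,13):1·13+78→91
Read c(14,13) = 91.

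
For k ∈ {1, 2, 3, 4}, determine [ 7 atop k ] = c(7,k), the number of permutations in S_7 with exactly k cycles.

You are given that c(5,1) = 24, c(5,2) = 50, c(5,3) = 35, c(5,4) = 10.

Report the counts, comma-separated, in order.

720, 1764, 1624, 735

@6  (6,1):24·5+0→120, (6,2):50·5+24→274, (6,3):35·5+50→225, (6,4):10·5+35→85
@7  (7,1):120·6+0→720, (7,2):274·6+120→1764, (7,3):225·6+274→1624, (7,4):85·6+225→735
Read c(7,1) = 720, c(7,2) = 1764, c(7,3) = 1624, c(7,4) = 735.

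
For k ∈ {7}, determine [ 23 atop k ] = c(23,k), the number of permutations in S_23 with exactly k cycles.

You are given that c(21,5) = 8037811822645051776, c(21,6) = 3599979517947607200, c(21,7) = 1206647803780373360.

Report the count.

720308216440924653696

[22] T[22,6]:21*3599979517947607200+8037811822645051776=83637381699544802976 · T[22,7]:21*1206647803780373360+3599979517947607200=28939583397335447760
[23] T[23,7]:22*28939583397335447760+83637381699544802976=720308216440924653696
Read c(23,7) = 720308216440924653696.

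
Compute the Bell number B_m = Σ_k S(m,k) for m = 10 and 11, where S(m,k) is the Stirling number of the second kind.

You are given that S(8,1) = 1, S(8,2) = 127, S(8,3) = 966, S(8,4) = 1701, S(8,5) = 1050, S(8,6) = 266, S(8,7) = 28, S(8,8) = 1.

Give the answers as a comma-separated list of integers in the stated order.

[9] T[9,1]:1*1+0=1 · T[9,2]:2*127+1=255 · T[9,3]:3*966+127=3025 · T[9,4]:4*1701+966=7770 · T[9,5]:5*1050+1701=6951 · T[9,6]:6*266+1050=2646 · T[9,7]:7*28+266=462 · T[9,8]:8*1+28=36 · T[9,9]:9*0+1=1
[10] T[10,1]:1*1+0=1 · T[10,2]:2*255+1=511 · T[10,3]:3*3025+255=9330 · T[10,4]:4*7770+3025=34105 · T[10,5]:5*6951+7770=42525 · T[10,6]:6*2646+6951=22827 · T[10,7]:7*462+2646=5880 · T[10,8]:8*36+462=750 · T[10,9]:9*1+36=45 · T[10,10]:10*0+1=1
[11] T[11,1]:1*1+0=1 · T[11,2]:2*511+1=1023 · T[11,3]:3*9330+511=28501 · T[11,4]:4*34105+9330=145750 · T[11,5]:5*42525+34105=246730 · T[11,6]:6*22827+42525=179487 · T[11,7]:7*5880+22827=63987 · T[11,8]:8*750+5880=11880 · T[11,9]:9*45+750=1155 · T[11,10]:10*1+45=55 · T[11,11]:11*0+1=1
B_10 = ΣS(10,k) = 1+511+9330+34105+42525+22827+5880+750+45+1 = 115975
B_11 = ΣS(11,k) = 1+1023+28501+145750+246730+179487+63987+11880+1155+55+1 = 678570

115975, 678570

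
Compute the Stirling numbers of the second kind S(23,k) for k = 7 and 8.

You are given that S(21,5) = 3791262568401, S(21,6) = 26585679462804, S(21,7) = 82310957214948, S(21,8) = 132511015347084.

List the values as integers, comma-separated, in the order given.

row 22: T[22][6]=6·26585679462804+3791262568401=163305339345225  T[22][7]=7·82310957214948+26585679462804=602762379967440  T[22][8]=8·132511015347084+82310957214948=1142399079991620
row 23: T[23][7]=7·602762379967440+163305339345225=4382641999117305  T[23][8]=8·1142399079991620+602762379967440=9741955019900400
Read S(23,7) = 4382641999117305, S(23,8) = 9741955019900400.

4382641999117305, 9741955019900400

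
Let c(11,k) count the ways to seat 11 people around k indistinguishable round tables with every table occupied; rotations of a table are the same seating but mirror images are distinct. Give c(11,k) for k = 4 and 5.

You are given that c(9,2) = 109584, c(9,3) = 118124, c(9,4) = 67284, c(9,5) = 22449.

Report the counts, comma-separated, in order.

8409500, 3416930

r10: T_10,3=9×118124+109584=1172700; T_10,4=9×67284+118124=723680; T_10,5=9×22449+67284=269325
r11: T_11,4=10×723680+1172700=8409500; T_11,5=10×269325+723680=3416930
Read c(11,4) = 8409500, c(11,5) = 3416930.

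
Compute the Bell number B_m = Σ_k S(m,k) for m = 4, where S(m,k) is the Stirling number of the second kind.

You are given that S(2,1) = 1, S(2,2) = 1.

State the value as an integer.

[3] T[3,1]:1*1+0=1 · T[3,2]:2*1+1=3 · T[3,3]:3*0+1=1
[4] T[4,1]:1*1+0=1 · T[4,2]:2*3+1=7 · T[4,3]:3*1+3=6 · T[4,4]:4*0+1=1
B_4 = ΣS(4,k) = 1+7+6+1 = 15

15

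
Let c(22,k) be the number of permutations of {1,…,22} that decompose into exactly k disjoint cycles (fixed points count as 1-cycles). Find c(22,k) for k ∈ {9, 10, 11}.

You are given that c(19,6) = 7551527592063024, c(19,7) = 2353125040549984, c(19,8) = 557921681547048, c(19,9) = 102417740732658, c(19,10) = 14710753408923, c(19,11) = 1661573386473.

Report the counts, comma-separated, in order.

1634980697246583456, 276019109275035346, 37600535086859745

@20  (20,7):2353125040549984·19+7551527592063024→52260903362512720, (20,8):557921681547048·19+2353125040549984→12953636989943896, (20,9):102417740732658·19+557921681547048→2503858755467550, (20,10):14710753408923·19+102417740732658→381922055502195, (20,11):1661573386473·19+14710753408923→46280647751910
@21  (21,8):12953636989943896·20+52260903362512720→311333643161390640, (21,9):2503858755467550·20+12953636989943896→63030812099294896, (21,10):381922055502195·20+2503858755467550→10142299865511450, (21,11):46280647751910·20+381922055502195→1307535010540395
@22  (22,9):63030812099294896·21+311333643161390640→1634980697246583456, (22,10):10142299865511450·21+63030812099294896→276019109275035346, (22,11):1307535010540395·21+10142299865511450→37600535086859745
Read c(22,9) = 1634980697246583456, c(22,10) = 276019109275035346, c(22,11) = 37600535086859745.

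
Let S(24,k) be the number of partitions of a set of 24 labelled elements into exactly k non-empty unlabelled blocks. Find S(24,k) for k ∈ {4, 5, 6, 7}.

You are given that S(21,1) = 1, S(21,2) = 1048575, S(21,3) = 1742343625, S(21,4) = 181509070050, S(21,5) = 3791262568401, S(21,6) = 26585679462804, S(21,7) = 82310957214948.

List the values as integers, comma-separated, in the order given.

11681056634501, 485000783495250, 6090236036084530, 31677463851804540

row 22: T[22][2]=2·1048575+1=2097151  T[22][3]=3·1742343625+1048575=5228079450  T[22][4]=4·181509070050+1742343625=727778623825  T[22][5]=5·3791262568401+181509070050=19137821912055  T[22][6]=6·26585679462804+3791262568401=163305339345225  T[22][7]=7·82310957214948+26585679462804=602762379967440
row 23: T[23][3]=3·5228079450+2097151=15686335501  T[23][4]=4·727778623825+5228079450=2916342574750  T[23][5]=5·19137821912055+727778623825=96416888184100  T[23][6]=6·163305339345225+19137821912055=998969857983405  T[23][7]=7·602762379967440+163305339345225=4382641999117305
row 24: T[24][4]=4·2916342574750+15686335501=11681056634501  T[24][5]=5·96416888184100+2916342574750=485000783495250  T[24][6]=6·998969857983405+96416888184100=6090236036084530  T[24][7]=7·4382641999117305+998969857983405=31677463851804540
Read S(24,4) = 11681056634501, S(24,5) = 485000783495250, S(24,6) = 6090236036084530, S(24,7) = 31677463851804540.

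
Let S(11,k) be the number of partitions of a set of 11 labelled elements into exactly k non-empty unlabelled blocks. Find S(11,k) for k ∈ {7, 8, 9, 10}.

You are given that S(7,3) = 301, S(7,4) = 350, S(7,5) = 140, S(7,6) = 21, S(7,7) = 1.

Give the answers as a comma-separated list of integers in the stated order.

[8] T[8,4]:4*350+301=1701 · T[8,5]:5*140+350=1050 · T[8,6]:6*21+140=266 · T[8,7]:7*1+21=28 · T[8,8]:8*0+1=1
[9] T[9,5]:5*1050+1701=6951 · T[9,6]:6*266+1050=2646 · T[9,7]:7*28+266=462 · T[9,8]:8*1+28=36 · T[9,9]:9*0+1=1
[10] T[10,6]:6*2646+6951=22827 · T[10,7]:7*462+2646=5880 · T[10,8]:8*36+462=750 · T[10,9]:9*1+36=45 · T[10,10]:10*0+1=1
[11] T[11,7]:7*5880+22827=63987 · T[11,8]:8*750+5880=11880 · T[11,9]:9*45+750=1155 · T[11,10]:10*1+45=55
Read S(11,7) = 63987, S(11,8) = 11880, S(11,9) = 1155, S(11,10) = 55.

63987, 11880, 1155, 55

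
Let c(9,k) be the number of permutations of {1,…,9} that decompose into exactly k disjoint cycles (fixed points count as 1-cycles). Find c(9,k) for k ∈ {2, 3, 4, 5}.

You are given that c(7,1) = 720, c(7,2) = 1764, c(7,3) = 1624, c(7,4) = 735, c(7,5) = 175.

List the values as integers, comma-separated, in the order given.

row 8: T[8][1]=7·720+0=5040  T[8][2]=7·1764+720=13068  T[8][3]=7·1624+1764=13132  T[8][4]=7·735+1624=6769  T[8][5]=7·175+735=1960
row 9: T[9][2]=8·13068+5040=109584  T[9][3]=8·13132+13068=118124  T[9][4]=8·6769+13132=67284  T[9][5]=8·1960+6769=22449
Read c(9,2) = 109584, c(9,3) = 118124, c(9,4) = 67284, c(9,5) = 22449.

109584, 118124, 67284, 22449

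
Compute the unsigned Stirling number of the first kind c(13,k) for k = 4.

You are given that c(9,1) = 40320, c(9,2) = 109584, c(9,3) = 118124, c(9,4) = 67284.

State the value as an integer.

1414014888

row 10: T[10][1]=9·40320+0=362880  T[10][2]=9·109584+40320=1026576  T[10][3]=9·118124+109584=1172700  T[10][4]=9·67284+118124=723680
row 11: T[11][2]=10·1026576+362880=10628640  T[11][3]=10·1172700+1026576=12753576  T[11][4]=10·723680+1172700=8409500
row 12: T[12][3]=11·12753576+10628640=150917976  T[12][4]=11·8409500+12753576=105258076
row 13: T[13][4]=12·105258076+150917976=1414014888
Read c(13,4) = 1414014888.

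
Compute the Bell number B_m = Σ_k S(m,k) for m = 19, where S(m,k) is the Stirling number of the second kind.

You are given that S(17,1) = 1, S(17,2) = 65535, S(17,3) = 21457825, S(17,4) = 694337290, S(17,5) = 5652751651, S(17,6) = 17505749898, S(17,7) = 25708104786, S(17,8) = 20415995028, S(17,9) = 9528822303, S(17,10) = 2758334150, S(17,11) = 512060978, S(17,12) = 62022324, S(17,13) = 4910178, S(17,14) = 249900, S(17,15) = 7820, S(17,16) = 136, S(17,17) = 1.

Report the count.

row 18: T[18][1]=1·1+0=1  T[18][2]=2·65535+1=131071  T[18][3]=3·21457825+65535=64439010  T[18][4]=4·694337290+21457825=2798806985  T[18][5]=5·5652751651+694337290=28958095545  T[18][6]=6·17505749898+5652751651=110687251039  T[18][7]=7·25708104786+17505749898=197462483400  T[18][8]=8·20415995028+25708104786=189036065010  T[18][9]=9·9528822303+20415995028=106175395755  T[18][10]=10·2758334150+9528822303=37112163803  T[18][11]=11·512060978+2758334150=8391004908  T[18][12]=12·62022324+512060978=1256328866  T[18][13]=13·4910178+62022324=125854638  T[18][14]=14·249900+4910178=8408778  T[18][15]=15·7820+249900=367200  T[18][16]=16·136+7820=9996  T[18][17]=17·1+136=153  T[18][18]=18·0+1=1
row 19: T[19][1]=1·1+0=1  T[19][2]=2·131071+1=262143  T[19][3]=3·64439010+131071=193448101  T[19][4]=4·2798806985+64439010=11259666950  T[19][5]=5·28958095545+2798806985=147589284710  T[19][6]=6·110687251039+28958095545=693081601779  T[19][7]=7·197462483400+110687251039=1492924634839  T[19][8]=8·189036065010+197462483400=1709751003480  T[19][9]=9·106175395755+189036065010=1144614626805  T[19][10]=10·37112163803+106175395755=477297033785  T[19][11]=11·8391004908+37112163803=129413217791  T[19][12]=12·1256328866+8391004908=23466951300  T[19][13]=13·125854638+1256328866=2892439160  T[19][14]=14·8408778+125854638=243577530  T[19][15]=15·367200+8408778=13916778  T[19][16]=16·9996+367200=527136  T[19][17]=17·153+9996=12597  T[19][18]=18·1+153=171  T[19][19]=19·0+1=1
B_19 = ΣS(19,k) = 1+262143+193448101+11259666950+147589284710+693081601779+1492924634839+1709751003480+1144614626805+477297033785+129413217791+23466951300+2892439160+243577530+13916778+527136+12597+171+1 = 5832742205057

5832742205057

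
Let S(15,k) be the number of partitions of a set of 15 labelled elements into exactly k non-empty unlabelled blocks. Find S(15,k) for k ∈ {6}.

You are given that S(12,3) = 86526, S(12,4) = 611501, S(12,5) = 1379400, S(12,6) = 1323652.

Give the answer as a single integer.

420693273

r13: T_13,4=4×611501+86526=2532530; T_13,5=5×1379400+611501=7508501; T_13,6=6×1323652+1379400=9321312
r14: T_14,5=5×7508501+2532530=40075035; T_14,6=6×9321312+7508501=63436373
r15: T_15,6=6×63436373+40075035=420693273
Read S(15,6) = 420693273.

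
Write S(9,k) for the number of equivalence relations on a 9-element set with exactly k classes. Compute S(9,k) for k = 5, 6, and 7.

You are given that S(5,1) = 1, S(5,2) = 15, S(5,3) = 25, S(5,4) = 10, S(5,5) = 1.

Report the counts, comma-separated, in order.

r6: T_6,2=2×15+1=31; T_6,3=3×25+15=90; T_6,4=4×10+25=65; T_6,5=5×1+10=15; T_6,6=6×0+1=1
r7: T_7,3=3×90+31=301; T_7,4=4×65+90=350; T_7,5=5×15+65=140; T_7,6=6×1+15=21; T_7,7=7×0+1=1
r8: T_8,4=4×350+301=1701; T_8,5=5×140+350=1050; T_8,6=6×21+140=266; T_8,7=7×1+21=28
r9: T_9,5=5×1050+1701=6951; T_9,6=6×266+1050=2646; T_9,7=7×28+266=462
Read S(9,5) = 6951, S(9,6) = 2646, S(9,7) = 462.

6951, 2646, 462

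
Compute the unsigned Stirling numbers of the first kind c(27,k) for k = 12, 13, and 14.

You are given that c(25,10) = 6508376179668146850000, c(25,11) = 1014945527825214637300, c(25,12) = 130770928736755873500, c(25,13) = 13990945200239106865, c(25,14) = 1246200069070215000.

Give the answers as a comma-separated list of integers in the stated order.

143271701777645411127300, 16778377273555183648050, 1654339178844590073615

[26] T[26,11]:25*1014945527825214637300+6508376179668146850000=31882014375298512782500 · T[26,12]:25*130770928736755873500+1014945527825214637300=4284218746244111474800 · T[26,13]:25*13990945200239106865+130770928736755873500=480544558742733545125 · T[26,14]:25*1246200069070215000+13990945200239106865=45145946926994481865
[27] T[27,12]:26*4284218746244111474800+31882014375298512782500=143271701777645411127300 · T[27,13]:26*480544558742733545125+4284218746244111474800=16778377273555183648050 · T[27,14]:26*45145946926994481865+480544558742733545125=1654339178844590073615
Read c(27,12) = 143271701777645411127300, c(27,13) = 16778377273555183648050, c(27,14) = 1654339178844590073615.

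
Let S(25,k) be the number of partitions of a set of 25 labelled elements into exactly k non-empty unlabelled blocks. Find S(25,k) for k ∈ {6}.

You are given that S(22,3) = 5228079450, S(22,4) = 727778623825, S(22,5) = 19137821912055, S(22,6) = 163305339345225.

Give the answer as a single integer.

i=23: T(23,4)=5228079450+4·727778623825=2916342574750 | T(23,5)=727778623825+5·19137821912055=96416888184100 | T(23,6)=19137821912055+6·163305339345225=998969857983405
i=24: T(24,5)=2916342574750+5·96416888184100=485000783495250 | T(24,6)=96416888184100+6·998969857983405=6090236036084530
i=25: T(25,6)=485000783495250+6·6090236036084530=37026417000002430
Read S(25,6) = 37026417000002430.

37026417000002430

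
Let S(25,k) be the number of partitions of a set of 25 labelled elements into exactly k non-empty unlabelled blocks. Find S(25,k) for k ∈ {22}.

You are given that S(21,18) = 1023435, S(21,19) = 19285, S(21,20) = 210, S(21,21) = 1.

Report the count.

row 22: T[22][19]=19·19285+1023435=1389850  T[22][20]=20·210+19285=23485  T[22][21]=21·1+210=231  T[22][22]=22·0+1=1
row 23: T[23][20]=20·23485+1389850=1859550  T[23][21]=21·231+23485=28336  T[23][22]=22·1+231=253
row 24: T[24][21]=21·28336+1859550=2454606  T[24][22]=22·253+28336=33902
row 25: T[25][22]=22·33902+2454606=3200450
Read S(25,22) = 3200450.

3200450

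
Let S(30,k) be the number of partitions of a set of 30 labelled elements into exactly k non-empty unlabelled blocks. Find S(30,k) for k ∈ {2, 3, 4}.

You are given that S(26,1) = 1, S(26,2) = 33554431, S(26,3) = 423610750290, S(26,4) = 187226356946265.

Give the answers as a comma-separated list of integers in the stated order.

536870911, 34314651811530, 48004081105038305

i=27: T(27,1)=0+1·1=1 | T(27,2)=1+2·33554431=67108863 | T(27,3)=33554431+3·423610750290=1270865805301 | T(27,4)=423610750290+4·187226356946265=749329038535350
i=28: T(28,1)=0+1·1=1 | T(28,2)=1+2·67108863=134217727 | T(28,3)=67108863+3·1270865805301=3812664524766 | T(28,4)=1270865805301+4·749329038535350=2998587019946701
i=29: T(29,1)=0+1·1=1 | T(29,2)=1+2·134217727=268435455 | T(29,3)=134217727+3·3812664524766=11438127792025 | T(29,4)=3812664524766+4·2998587019946701=11998160744311570
i=30: T(30,2)=1+2·268435455=536870911 | T(30,3)=268435455+3·11438127792025=34314651811530 | T(30,4)=11438127792025+4·11998160744311570=48004081105038305
Read S(30,2) = 536870911, S(30,3) = 34314651811530, S(30,4) = 48004081105038305.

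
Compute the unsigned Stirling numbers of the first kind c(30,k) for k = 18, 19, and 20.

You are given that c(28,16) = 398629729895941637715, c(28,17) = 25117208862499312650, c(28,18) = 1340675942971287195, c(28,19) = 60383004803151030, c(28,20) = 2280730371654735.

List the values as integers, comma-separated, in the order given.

i=29: T(29,17)=398629729895941637715+28·25117208862499312650=1101911578045922391915 | T(29,18)=25117208862499312650+28·1340675942971287195=62656135265695354110 | T(29,19)=1340675942971287195+28·60383004803151030=3031400077459516035 | T(29,20)=60383004803151030+28·2280730371654735=124243455209483610
i=30: T(30,18)=1101911578045922391915+29·62656135265695354110=2918939500751087661105 | T(30,19)=62656135265695354110+29·3031400077459516035=150566737512021319125 | T(30,20)=3031400077459516035+29·124243455209483610=6634460278534540725
Read c(30,18) = 2918939500751087661105, c(30,19) = 150566737512021319125, c(30,20) = 6634460278534540725.

2918939500751087661105, 150566737512021319125, 6634460278534540725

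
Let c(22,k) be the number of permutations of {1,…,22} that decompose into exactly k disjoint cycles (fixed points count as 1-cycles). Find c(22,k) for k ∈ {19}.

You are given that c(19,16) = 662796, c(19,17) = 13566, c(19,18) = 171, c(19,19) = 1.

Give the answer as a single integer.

r20: T_20,17=19×13566+662796=920550; T_20,18=19×171+13566=16815; T_20,19=19×1+171=190
r21: T_21,18=20×16815+920550=1256850; T_21,19=20×190+16815=20615
r22: T_22,19=21×20615+1256850=1689765
Read c(22,19) = 1689765.

1689765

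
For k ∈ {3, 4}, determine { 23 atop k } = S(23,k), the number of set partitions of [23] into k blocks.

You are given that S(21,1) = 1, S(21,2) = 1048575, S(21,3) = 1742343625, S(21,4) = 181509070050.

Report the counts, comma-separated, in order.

15686335501, 2916342574750

r22: T_22,2=2×1048575+1=2097151; T_22,3=3×1742343625+1048575=5228079450; T_22,4=4×181509070050+1742343625=727778623825
r23: T_23,3=3×5228079450+2097151=15686335501; T_23,4=4×727778623825+5228079450=2916342574750
Read S(23,3) = 15686335501, S(23,4) = 2916342574750.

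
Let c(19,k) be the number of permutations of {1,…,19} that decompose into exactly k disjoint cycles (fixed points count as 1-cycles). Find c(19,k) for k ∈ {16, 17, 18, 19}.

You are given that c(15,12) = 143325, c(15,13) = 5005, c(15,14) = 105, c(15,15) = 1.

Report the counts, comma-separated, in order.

662796, 13566, 171, 1

r16: T_16,13=15×5005+143325=218400; T_16,14=15×105+5005=6580; T_16,15=15×1+105=120; T_16,16=15×0+1=1
r17: T_17,14=16×6580+218400=323680; T_17,15=16×120+6580=8500; T_17,16=16×1+120=136; T_17,17=16×0+1=1
r18: T_18,15=17×8500+323680=468180; T_18,16=17×136+8500=10812; T_18,17=17×1+136=153; T_18,18=17×0+1=1
r19: T_19,16=18×10812+468180=662796; T_19,17=18×153+10812=13566; T_19,18=18×1+153=171; T_19,19=18×0+1=1
Read c(19,16) = 662796, c(19,17) = 13566, c(19,18) = 171, c(19,19) = 1.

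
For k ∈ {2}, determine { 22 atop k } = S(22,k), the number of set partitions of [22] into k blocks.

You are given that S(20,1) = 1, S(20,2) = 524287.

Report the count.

i=21: T(21,1)=0+1·1=1 | T(21,2)=1+2·524287=1048575
i=22: T(22,2)=1+2·1048575=2097151
Read S(22,2) = 2097151.

2097151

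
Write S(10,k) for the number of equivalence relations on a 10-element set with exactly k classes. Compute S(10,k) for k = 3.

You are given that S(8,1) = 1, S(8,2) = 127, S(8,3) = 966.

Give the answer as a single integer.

9330

row 9: T[9][2]=2·127+1=255  T[9][3]=3·966+127=3025
row 10: T[10][3]=3·3025+255=9330
Read S(10,3) = 9330.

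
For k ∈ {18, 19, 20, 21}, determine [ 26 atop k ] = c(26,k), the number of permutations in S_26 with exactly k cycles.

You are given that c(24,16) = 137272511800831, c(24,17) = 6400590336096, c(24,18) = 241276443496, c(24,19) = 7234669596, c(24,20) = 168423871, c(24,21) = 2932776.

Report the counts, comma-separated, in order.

595667304367135, 22563937825000, 696829576300, 17247104875

row 25: T[25][17]=24·6400590336096+137272511800831=290886679867135  T[25][18]=24·241276443496+6400590336096=12191224980000  T[25][19]=24·7234669596+241276443496=414908513800  T[25][20]=24·168423871+7234669596=11276842500  T[25][21]=24·2932776+168423871=238810495
row 26: T[26][18]=25·12191224980000+290886679867135=595667304367135  T[26][19]=25·414908513800+12191224980000=22563937825000  T[26][20]=25·11276842500+414908513800=696829576300  T[26][21]=25·238810495+11276842500=17247104875
Read c(26,18) = 595667304367135, c(26,19) = 22563937825000, c(26,20) = 696829576300, c(26,21) = 17247104875.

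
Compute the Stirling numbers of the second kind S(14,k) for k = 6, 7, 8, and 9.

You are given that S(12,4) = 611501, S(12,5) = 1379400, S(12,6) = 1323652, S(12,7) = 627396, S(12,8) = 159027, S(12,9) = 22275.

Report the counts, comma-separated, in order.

63436373, 49329280, 20912320, 5135130

i=13: T(13,5)=611501+5·1379400=7508501 | T(13,6)=1379400+6·1323652=9321312 | T(13,7)=1323652+7·627396=5715424 | T(13,8)=627396+8·159027=1899612 | T(13,9)=159027+9·22275=359502
i=14: T(14,6)=7508501+6·9321312=63436373 | T(14,7)=9321312+7·5715424=49329280 | T(14,8)=5715424+8·1899612=20912320 | T(14,9)=1899612+9·359502=5135130
Read S(14,6) = 63436373, S(14,7) = 49329280, S(14,8) = 20912320, S(14,9) = 5135130.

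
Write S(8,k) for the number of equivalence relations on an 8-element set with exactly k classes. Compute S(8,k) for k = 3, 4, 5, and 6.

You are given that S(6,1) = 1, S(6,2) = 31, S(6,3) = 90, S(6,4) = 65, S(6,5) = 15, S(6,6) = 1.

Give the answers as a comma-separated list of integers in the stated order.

@7  (7,2):31·2+1→63, (7,3):90·3+31→301, (7,4):65·4+90→350, (7,5):15·5+65→140, (7,6):1·6+15→21
@8  (8,3):301·3+63→966, (8,4):350·4+301→1701, (8,5):140·5+350→1050, (8,6):21·6+140→266
Read S(8,3) = 966, S(8,4) = 1701, S(8,5) = 1050, S(8,6) = 266.

966, 1701, 1050, 266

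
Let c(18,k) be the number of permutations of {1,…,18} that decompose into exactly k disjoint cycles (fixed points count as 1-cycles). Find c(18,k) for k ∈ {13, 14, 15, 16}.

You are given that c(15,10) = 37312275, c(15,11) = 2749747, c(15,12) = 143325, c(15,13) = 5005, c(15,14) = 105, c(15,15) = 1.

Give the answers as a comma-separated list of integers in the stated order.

299650806, 13896582, 468180, 10812

[16] T[16,11]:15*2749747+37312275=78558480 · T[16,12]:15*143325+2749747=4899622 · T[16,13]:15*5005+143325=218400 · T[16,14]:15*105+5005=6580 · T[16,15]:15*1+105=120 · T[16,16]:15*0+1=1
[17] T[17,12]:16*4899622+78558480=156952432 · T[17,13]:16*218400+4899622=8394022 · T[17,14]:16*6580+218400=323680 · T[17,15]:16*120+6580=8500 · T[17,16]:16*1+120=136
[18] T[18,13]:17*8394022+156952432=299650806 · T[18,14]:17*323680+8394022=13896582 · T[18,15]:17*8500+323680=468180 · T[18,16]:17*136+8500=10812
Read c(18,13) = 299650806, c(18,14) = 13896582, c(18,15) = 468180, c(18,16) = 10812.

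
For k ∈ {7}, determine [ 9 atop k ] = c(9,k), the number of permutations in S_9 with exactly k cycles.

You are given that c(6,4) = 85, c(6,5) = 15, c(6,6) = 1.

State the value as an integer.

546

row 7: T[7][5]=6·15+85=175  T[7][6]=6·1+15=21  T[7][7]=6·0+1=1
row 8: T[8][6]=7·21+175=322  T[8][7]=7·1+21=28
row 9: T[9][7]=8·28+322=546
Read c(9,7) = 546.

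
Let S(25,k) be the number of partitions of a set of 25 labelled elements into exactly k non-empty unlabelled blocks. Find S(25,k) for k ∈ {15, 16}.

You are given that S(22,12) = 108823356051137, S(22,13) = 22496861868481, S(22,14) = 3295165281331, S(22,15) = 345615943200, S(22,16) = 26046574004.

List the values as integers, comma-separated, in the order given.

4299394655347200, 526655161695960

@23  (23,13):22496861868481·13+108823356051137→401282560341390, (23,14):3295165281331·14+22496861868481→68629175807115, (23,15):345615943200·15+3295165281331→8479404429331, (23,16):26046574004·16+345615943200→762361127264
@24  (24,14):68629175807115·14+401282560341390→1362091021641000, (24,15):8479404429331·15+68629175807115→195820242247080, (24,16):762361127264·16+8479404429331→20677182465555
@25  (25,15):195820242247080·15+1362091021641000→4299394655347200, (25,16):20677182465555·16+195820242247080→526655161695960
Read S(25,15) = 4299394655347200, S(25,16) = 526655161695960.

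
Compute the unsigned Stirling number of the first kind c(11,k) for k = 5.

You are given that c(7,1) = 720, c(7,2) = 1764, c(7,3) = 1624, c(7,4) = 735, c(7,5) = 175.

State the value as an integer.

3416930

i=8: T(8,2)=720+7·1764=13068 | T(8,3)=1764+7·1624=13132 | T(8,4)=1624+7·735=6769 | T(8,5)=735+7·175=1960
i=9: T(9,3)=13068+8·13132=118124 | T(9,4)=13132+8·6769=67284 | T(9,5)=6769+8·1960=22449
i=10: T(10,4)=118124+9·67284=723680 | T(10,5)=67284+9·22449=269325
i=11: T(11,5)=723680+10·269325=3416930
Read c(11,5) = 3416930.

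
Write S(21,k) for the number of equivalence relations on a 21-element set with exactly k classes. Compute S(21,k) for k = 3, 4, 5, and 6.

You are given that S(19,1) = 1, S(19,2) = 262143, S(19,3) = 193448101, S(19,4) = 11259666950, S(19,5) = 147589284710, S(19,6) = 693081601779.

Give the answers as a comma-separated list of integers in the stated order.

row 20: T[20][2]=2·262143+1=524287  T[20][3]=3·193448101+262143=580606446  T[20][4]=4·11259666950+193448101=45232115901  T[20][5]=5·147589284710+11259666950=749206090500  T[20][6]=6·693081601779+147589284710=4306078895384
row 21: T[21][3]=3·580606446+524287=1742343625  T[21][4]=4·45232115901+580606446=181509070050  T[21][5]=5·749206090500+45232115901=3791262568401  T[21][6]=6·4306078895384+749206090500=26585679462804
Read S(21,3) = 1742343625, S(21,4) = 181509070050, S(21,5) = 3791262568401, S(21,6) = 26585679462804.

1742343625, 181509070050, 3791262568401, 26585679462804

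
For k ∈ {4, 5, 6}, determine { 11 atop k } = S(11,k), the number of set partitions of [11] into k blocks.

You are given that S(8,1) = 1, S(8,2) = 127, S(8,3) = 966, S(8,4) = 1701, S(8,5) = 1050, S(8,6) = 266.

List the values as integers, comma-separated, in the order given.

r9: T_9,2=2×127+1=255; T_9,3=3×966+127=3025; T_9,4=4×1701+966=7770; T_9,5=5×1050+1701=6951; T_9,6=6×266+1050=2646
r10: T_10,3=3×3025+255=9330; T_10,4=4×7770+3025=34105; T_10,5=5×6951+7770=42525; T_10,6=6×2646+6951=22827
r11: T_11,4=4×34105+9330=145750; T_11,5=5×42525+34105=246730; T_11,6=6×22827+42525=179487
Read S(11,4) = 145750, S(11,5) = 246730, S(11,6) = 179487.

145750, 246730, 179487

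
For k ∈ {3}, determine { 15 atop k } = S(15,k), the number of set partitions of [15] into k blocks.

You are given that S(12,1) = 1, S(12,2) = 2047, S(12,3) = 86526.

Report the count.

r13: T_13,1=1×1+0=1; T_13,2=2×2047+1=4095; T_13,3=3×86526+2047=261625
r14: T_14,2=2×4095+1=8191; T_14,3=3×261625+4095=788970
r15: T_15,3=3×788970+8191=2375101
Read S(15,3) = 2375101.

2375101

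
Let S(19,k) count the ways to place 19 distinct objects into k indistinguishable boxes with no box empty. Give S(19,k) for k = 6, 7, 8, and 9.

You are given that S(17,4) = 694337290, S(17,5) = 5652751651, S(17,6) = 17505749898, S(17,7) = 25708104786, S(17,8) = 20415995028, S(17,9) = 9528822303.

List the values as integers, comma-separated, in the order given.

@18  (18,5):5652751651·5+694337290→28958095545, (18,6):17505749898·6+5652751651→110687251039, (18,7):25708104786·7+17505749898→197462483400, (18,8):20415995028·8+25708104786→189036065010, (18,9):9528822303·9+20415995028→106175395755
@19  (19,6):110687251039·6+28958095545→693081601779, (19,7):197462483400·7+110687251039→1492924634839, (19,8):189036065010·8+197462483400→1709751003480, (19,9):106175395755·9+189036065010→1144614626805
Read S(19,6) = 693081601779, S(19,7) = 1492924634839, S(19,8) = 1709751003480, S(19,9) = 1144614626805.

693081601779, 1492924634839, 1709751003480, 1144614626805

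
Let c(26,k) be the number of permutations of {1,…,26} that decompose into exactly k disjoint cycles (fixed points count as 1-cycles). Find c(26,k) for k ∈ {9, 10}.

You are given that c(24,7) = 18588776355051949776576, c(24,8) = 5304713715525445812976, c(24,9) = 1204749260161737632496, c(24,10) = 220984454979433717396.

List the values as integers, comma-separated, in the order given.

i=25: T(25,8)=18588776355051949776576+24·5304713715525445812976=145901905527662649288000 | T(25,9)=5304713715525445812976+24·1204749260161737632496=34218695959407148992880 | T(25,10)=1204749260161737632496+24·220984454979433717396=6508376179668146850000
i=26: T(26,9)=145901905527662649288000+25·34218695959407148992880=1001369304512841374110000 | T(26,10)=34218695959407148992880+25·6508376179668146850000=196928100451110820242880
Read c(26,9) = 1001369304512841374110000, c(26,10) = 196928100451110820242880.

1001369304512841374110000, 196928100451110820242880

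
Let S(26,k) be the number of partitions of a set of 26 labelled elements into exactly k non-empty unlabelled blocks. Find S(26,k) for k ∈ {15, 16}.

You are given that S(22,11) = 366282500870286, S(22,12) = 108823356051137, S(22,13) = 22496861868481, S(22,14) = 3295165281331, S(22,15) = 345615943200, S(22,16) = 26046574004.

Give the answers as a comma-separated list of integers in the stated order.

row 23: T[23][12]=12·108823356051137+366282500870286=1672162773483930  T[23][13]=13·22496861868481+108823356051137=401282560341390  T[23][14]=14·3295165281331+22496861868481=68629175807115  T[23][15]=15·345615943200+3295165281331=8479404429331  T[23][16]=16·26046574004+345615943200=762361127264
row 24: T[24][13]=13·401282560341390+1672162773483930=6888836057922000  T[24][14]=14·68629175807115+401282560341390=1362091021641000  T[24][15]=15·8479404429331+68629175807115=195820242247080  T[24][16]=16·762361127264+8479404429331=20677182465555
row 25: T[25][14]=14·1362091021641000+6888836057922000=25958110360896000  T[25][15]=15·195820242247080+1362091021641000=4299394655347200  T[25][16]=16·20677182465555+195820242247080=526655161695960
row 26: T[26][15]=15·4299394655347200+25958110360896000=90449030191104000  T[26][16]=16·526655161695960+4299394655347200=12725877242482560
Read S(26,15) = 90449030191104000, S(26,16) = 12725877242482560.

90449030191104000, 12725877242482560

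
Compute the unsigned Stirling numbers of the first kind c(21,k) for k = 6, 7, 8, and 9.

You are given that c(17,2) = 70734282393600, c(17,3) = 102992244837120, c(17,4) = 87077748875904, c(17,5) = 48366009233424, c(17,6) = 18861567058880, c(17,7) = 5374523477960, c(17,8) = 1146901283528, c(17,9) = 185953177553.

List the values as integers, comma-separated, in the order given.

row 18: T[18][3]=17·102992244837120+70734282393600=1821602444624640  T[18][4]=17·87077748875904+102992244837120=1583313975727488  T[18][5]=17·48366009233424+87077748875904=909299905844112  T[18][6]=17·18861567058880+48366009233424=369012649234384  T[18][7]=17·5374523477960+18861567058880=110228466184200  T[18][8]=17·1146901283528+5374523477960=24871845297936  T[18][9]=17·185953177553+1146901283528=4308105301929
row 19: T[19][4]=18·1583313975727488+1821602444624640=30321254007719424  T[19][5]=18·909299905844112+1583313975727488=17950712280921504  T[19][6]=18·369012649234384+909299905844112=7551527592063024  T[19][7]=18·110228466184200+369012649234384=2353125040549984  T[19][8]=18·24871845297936+110228466184200=557921681547048  T[19][9]=18·4308105301929+24871845297936=102417740732658
row 20: T[20][5]=19·17950712280921504+30321254007719424=371384787345228000  T[20][6]=19·7551527592063024+17950712280921504=161429736530118960  T[20][7]=19·2353125040549984+7551527592063024=52260903362512720  T[20][8]=19·557921681547048+2353125040549984=12953636989943896  T[20][9]=19·102417740732658+557921681547048=2503858755467550
row 21: T[21][6]=20·161429736530118960+371384787345228000=3599979517947607200  T[21][7]=20·52260903362512720+161429736530118960=1206647803780373360  T[21][8]=20·12953636989943896+52260903362512720=311333643161390640  T[21][9]=20·2503858755467550+12953636989943896=63030812099294896
Read c(21,6) = 3599979517947607200, c(21,7) = 1206647803780373360, c(21,8) = 311333643161390640, c(21,9) = 63030812099294896.

3599979517947607200, 1206647803780373360, 311333643161390640, 63030812099294896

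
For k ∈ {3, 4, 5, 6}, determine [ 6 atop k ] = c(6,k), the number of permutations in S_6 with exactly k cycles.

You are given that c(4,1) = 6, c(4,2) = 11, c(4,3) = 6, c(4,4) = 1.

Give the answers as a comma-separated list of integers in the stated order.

225, 85, 15, 1

@5  (5,2):11·4+6→50, (5,3):6·4+11→35, (5,4):1·4+6→10, (5,5):0·4+1→1
@6  (6,3):35·5+50→225, (6,4):10·5+35→85, (6,5):1·5+10→15, (6,6):0·5+1→1
Read c(6,3) = 225, c(6,4) = 85, c(6,5) = 15, c(6,6) = 1.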